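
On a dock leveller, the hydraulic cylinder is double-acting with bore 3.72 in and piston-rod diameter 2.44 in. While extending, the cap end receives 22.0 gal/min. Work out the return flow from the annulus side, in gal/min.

Q_out ≈ 12.5 gal/min

Cap-side area A_cap = π/4 × (3.72 in)² = 10.87 in^2
Rod-side annular area A_ann = π/4 × (3.72² − 2.44²) = 6.193 in^2
Piston speed v = Q_in/A_cap; rod-end outflow Q_out = v × A_ann = Q_in × A_ann/A_cap.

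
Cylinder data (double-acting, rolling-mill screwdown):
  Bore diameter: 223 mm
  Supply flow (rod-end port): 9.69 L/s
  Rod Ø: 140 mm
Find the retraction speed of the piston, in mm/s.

Rod-side annular area A_ann = π/4 × (223² − 140²) = 23660 mm^2
Flow into the rod-end port fills the annular volume.
v = Q / A

v ≈ 409 mm/s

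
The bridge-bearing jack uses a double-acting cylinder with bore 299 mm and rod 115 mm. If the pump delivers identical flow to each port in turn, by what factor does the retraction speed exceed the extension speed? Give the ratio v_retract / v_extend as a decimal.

v_ret/v_ext ≈ 1.17

Cap-side area A_cap = π/4 × (299 mm)² = 70220 mm^2
Rod-side annular area A_ann = π/4 × (299² − 115²) = 59830 mm^2
For equal Q, v ∝ 1/A, so v_ret/v_ext = A_cap/A_ann.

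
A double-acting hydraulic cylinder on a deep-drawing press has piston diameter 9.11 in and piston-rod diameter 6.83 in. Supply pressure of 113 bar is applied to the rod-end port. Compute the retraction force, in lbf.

Rod-side annular area A_ann = π/4 × (9.11² − 6.83²) = 28.54 in^2
On retraction the pressure acts on the annular area (bore minus rod).
F = P × A_ann

F ≈ 46800 lbf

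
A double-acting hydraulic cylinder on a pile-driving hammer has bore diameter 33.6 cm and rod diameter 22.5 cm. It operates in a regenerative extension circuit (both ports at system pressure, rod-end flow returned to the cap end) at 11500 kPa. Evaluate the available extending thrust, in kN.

F ≈ 457 kN

With equal pressure on both faces, forces on the annular region cancel; the net push is pressure × rod cross-section.
Rod cross-section A_rod = π/4 × (22.5 cm)² = 397.6 cm^2
F = P × A_rod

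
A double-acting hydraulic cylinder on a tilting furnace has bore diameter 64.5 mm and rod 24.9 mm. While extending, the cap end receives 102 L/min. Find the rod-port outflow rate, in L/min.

Cap-side area A_cap = π/4 × (64.5 mm)² = 3267 mm^2
Rod-side annular area A_ann = π/4 × (64.5² − 24.9²) = 2780 mm^2
Piston speed v = Q_in/A_cap; rod-end outflow Q_out = v × A_ann = Q_in × A_ann/A_cap.

Q_out ≈ 86.8 L/min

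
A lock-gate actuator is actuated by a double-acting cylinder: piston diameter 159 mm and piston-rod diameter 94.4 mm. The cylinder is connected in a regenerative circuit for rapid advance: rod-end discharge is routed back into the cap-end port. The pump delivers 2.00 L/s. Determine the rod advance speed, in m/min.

In regeneration the rod-end outflow joins the pump flow into the cap end, so the net volume the pump must supply per unit advance equals the rod cross-section area.
Rod cross-section A_rod = π/4 × (94.4 mm)² = 6999 mm^2
v = Q_pump / A_rod

v ≈ 17.1 m/min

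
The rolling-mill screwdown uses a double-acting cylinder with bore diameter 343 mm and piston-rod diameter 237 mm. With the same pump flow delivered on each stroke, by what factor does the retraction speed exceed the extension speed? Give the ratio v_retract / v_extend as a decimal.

Cap-side area A_cap = π/4 × (343 mm)² = 92400 mm^2
Rod-side annular area A_ann = π/4 × (343² − 237²) = 48290 mm^2
For equal Q, v ∝ 1/A, so v_ret/v_ext = A_cap/A_ann.

v_ret/v_ext ≈ 1.91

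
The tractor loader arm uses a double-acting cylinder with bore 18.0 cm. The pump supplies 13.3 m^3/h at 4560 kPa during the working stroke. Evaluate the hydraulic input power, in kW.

Hydraulic power = P × Q

W ≈ 16.8 kW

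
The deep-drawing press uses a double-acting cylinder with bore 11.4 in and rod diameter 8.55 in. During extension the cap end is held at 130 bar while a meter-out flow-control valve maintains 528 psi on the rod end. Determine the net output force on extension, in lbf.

F ≈ 1.69e5 lbf

Cap-side area A_cap = π/4 × (11.4 in)² = 102.1 in^2
Rod-side annular area A_ann = π/4 × (11.4² − 8.55²) = 44.66 in^2
Net thrust = P_cap·A_cap − P_rod·A_ann = 1.925e5 lbf − 23580 lbf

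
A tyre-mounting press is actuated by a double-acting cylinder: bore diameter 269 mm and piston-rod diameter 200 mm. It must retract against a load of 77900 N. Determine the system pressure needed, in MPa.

P ≈ 3.06 MPa

Rod-side annular area A_ann = π/4 × (269² − 200²) = 25420 mm^2
Retraction: pressure acts on the annular area.
P = F / A = 77900 N / A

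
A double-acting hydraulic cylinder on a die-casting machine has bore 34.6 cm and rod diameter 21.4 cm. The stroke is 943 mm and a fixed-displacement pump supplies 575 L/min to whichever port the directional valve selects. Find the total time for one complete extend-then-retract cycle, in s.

Cap-side area A_cap = π/4 × (34.6 cm)² = 940.2 cm^2
Rod-side annular area A_ann = π/4 × (34.6² − 21.4²) = 580.6 cm^2
t_ext = A_cap·L/Q = 9.252 s
t_ret = A_ann·L/Q = 5.713 s
t_cycle = t_ext + t_ret

t ≈ 15.0 s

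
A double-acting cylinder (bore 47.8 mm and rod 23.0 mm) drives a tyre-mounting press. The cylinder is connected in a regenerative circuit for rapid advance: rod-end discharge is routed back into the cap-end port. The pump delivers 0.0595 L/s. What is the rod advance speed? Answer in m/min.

v ≈ 8.59 m/min

In regeneration the rod-end outflow joins the pump flow into the cap end, so the net volume the pump must supply per unit advance equals the rod cross-section area.
Rod cross-section A_rod = π/4 × (23.0 mm)² = 415.5 mm^2
v = Q_pump / A_rod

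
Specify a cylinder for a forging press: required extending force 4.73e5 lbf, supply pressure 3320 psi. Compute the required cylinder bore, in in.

Extension force acts on the full piston face: F = P × (π/4)D².
D = √(4F / (πP)) = √(4 × 4.73e5 lbf / (π × 3320 psi))

D ≈ 13.5 in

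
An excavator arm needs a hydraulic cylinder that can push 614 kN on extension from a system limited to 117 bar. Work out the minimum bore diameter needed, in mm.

Extension force acts on the full piston face: F = P × (π/4)D².
D = √(4F / (πP)) = √(4 × 614 kN / (π × 117 bar))

D ≈ 258 mm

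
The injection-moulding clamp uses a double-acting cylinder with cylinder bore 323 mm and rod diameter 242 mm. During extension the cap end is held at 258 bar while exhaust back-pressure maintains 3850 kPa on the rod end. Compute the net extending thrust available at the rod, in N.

F ≈ 1.98e6 N

Cap-side area A_cap = π/4 × (323 mm)² = 81940 mm^2
Rod-side annular area A_ann = π/4 × (323² − 242²) = 35940 mm^2
Net thrust = P_cap·A_cap − P_rod·A_ann = 2.114e6 N − 1.384e5 N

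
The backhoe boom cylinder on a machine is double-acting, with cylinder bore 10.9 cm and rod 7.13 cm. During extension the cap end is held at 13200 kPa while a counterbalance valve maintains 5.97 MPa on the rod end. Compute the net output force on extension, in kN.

F ≈ 91.3 kN

Cap-side area A_cap = π/4 × (10.9 cm)² = 93.31 cm^2
Rod-side annular area A_ann = π/4 × (10.9² − 7.13²) = 53.39 cm^2
Net thrust = P_cap·A_cap − P_rod·A_ann = 123.2 kN − 31.87 kN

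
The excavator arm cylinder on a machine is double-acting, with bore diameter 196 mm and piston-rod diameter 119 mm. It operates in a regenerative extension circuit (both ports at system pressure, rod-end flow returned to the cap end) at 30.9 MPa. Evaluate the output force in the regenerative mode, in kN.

F ≈ 344 kN

With equal pressure on both faces, forces on the annular region cancel; the net push is pressure × rod cross-section.
Rod cross-section A_rod = π/4 × (119 mm)² = 11120 mm^2
F = P × A_rod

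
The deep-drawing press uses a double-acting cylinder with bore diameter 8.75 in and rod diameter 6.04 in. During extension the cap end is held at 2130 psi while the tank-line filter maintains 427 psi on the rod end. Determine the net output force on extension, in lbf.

Cap-side area A_cap = π/4 × (8.75 in)² = 60.13 in^2
Rod-side annular area A_ann = π/4 × (8.75² − 6.04²) = 31.48 in^2
Net thrust = P_cap·A_cap − P_rod·A_ann = 1.281e5 lbf − 13440 lbf

F ≈ 1.15e5 lbf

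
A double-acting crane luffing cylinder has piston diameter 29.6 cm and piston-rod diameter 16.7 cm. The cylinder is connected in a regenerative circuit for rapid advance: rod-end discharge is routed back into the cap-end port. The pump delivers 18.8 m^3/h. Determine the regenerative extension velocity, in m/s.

In regeneration the rod-end outflow joins the pump flow into the cap end, so the net volume the pump must supply per unit advance equals the rod cross-section area.
Rod cross-section A_rod = π/4 × (16.7 cm)² = 219.0 cm^2
v = Q_pump / A_rod

v ≈ 0.238 m/s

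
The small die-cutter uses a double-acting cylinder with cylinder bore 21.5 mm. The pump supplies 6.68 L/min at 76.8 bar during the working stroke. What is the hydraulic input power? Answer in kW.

Hydraulic power = P × Q

W ≈ 0.855 kW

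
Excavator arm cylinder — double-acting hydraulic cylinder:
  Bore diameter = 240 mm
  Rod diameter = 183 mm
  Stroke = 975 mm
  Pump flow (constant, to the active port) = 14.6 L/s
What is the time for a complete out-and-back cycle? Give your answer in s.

Cap-side area A_cap = π/4 × (240 mm)² = 45240 mm^2
Rod-side annular area A_ann = π/4 × (240² − 183²) = 18940 mm^2
t_ext = A_cap·L/Q = 3.021 s
t_ret = A_ann·L/Q = 1.265 s
t_cycle = t_ext + t_ret

t ≈ 4.29 s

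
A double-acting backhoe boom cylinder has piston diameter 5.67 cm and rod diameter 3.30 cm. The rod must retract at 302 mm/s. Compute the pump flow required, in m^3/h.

Q ≈ 1.82 m^3/h

Rod-side annular area A_ann = π/4 × (5.67² − 3.30²) = 16.70 cm^2
Q = A × v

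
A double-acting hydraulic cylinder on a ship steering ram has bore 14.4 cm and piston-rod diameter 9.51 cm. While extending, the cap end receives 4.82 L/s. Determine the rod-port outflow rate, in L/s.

Cap-side area A_cap = π/4 × (14.4 cm)² = 162.9 cm^2
Rod-side annular area A_ann = π/4 × (14.4² − 9.51²) = 91.83 cm^2
Piston speed v = Q_in/A_cap; rod-end outflow Q_out = v × A_ann = Q_in × A_ann/A_cap.

Q_out ≈ 2.72 L/s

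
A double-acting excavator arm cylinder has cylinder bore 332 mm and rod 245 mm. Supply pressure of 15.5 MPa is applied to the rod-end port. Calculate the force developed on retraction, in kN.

F ≈ 611 kN

Rod-side annular area A_ann = π/4 × (332² − 245²) = 39430 mm^2
On retraction the pressure acts on the annular area (bore minus rod).
F = P × A_ann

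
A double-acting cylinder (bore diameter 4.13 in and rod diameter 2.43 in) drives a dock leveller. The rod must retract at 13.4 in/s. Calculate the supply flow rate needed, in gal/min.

Q ≈ 30.5 gal/min

Rod-side annular area A_ann = π/4 × (4.13² − 2.43²) = 8.759 in^2
Q = A × v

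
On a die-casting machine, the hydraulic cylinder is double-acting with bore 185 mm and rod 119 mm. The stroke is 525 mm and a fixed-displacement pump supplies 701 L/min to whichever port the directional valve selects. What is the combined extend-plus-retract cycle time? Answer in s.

Cap-side area A_cap = π/4 × (185 mm)² = 26880 mm^2
Rod-side annular area A_ann = π/4 × (185² − 119²) = 15760 mm^2
t_ext = A_cap·L/Q = 1.208 s
t_ret = A_ann·L/Q = 0.7081 s
t_cycle = t_ext + t_ret

t ≈ 1.92 s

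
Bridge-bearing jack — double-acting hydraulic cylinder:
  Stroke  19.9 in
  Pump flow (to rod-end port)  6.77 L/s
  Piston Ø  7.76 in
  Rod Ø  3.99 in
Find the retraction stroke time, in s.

t ≈ 1.68 s

Rod-side annular area A_ann = π/4 × (7.76² − 3.99²) = 34.79 in^2
Swept volume V = A × L; t = V / Q = A·L / Q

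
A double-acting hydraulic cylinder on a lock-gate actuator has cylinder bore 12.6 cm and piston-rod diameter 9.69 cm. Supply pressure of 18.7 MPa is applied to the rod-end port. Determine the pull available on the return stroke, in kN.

Rod-side annular area A_ann = π/4 × (12.6² − 9.69²) = 50.94 cm^2
On retraction the pressure acts on the annular area (bore minus rod).
F = P × A_ann

F ≈ 95.3 kN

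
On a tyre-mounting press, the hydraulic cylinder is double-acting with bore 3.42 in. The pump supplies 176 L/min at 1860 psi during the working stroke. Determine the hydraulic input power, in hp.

Hydraulic power = P × Q

W ≈ 50.4 hp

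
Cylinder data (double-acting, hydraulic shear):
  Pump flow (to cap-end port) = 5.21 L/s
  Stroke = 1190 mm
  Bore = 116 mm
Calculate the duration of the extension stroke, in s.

t ≈ 2.41 s

Cap-side area A_cap = π/4 × (116 mm)² = 10570 mm^2
Swept volume V = A × L; t = V / Q = A·L / Q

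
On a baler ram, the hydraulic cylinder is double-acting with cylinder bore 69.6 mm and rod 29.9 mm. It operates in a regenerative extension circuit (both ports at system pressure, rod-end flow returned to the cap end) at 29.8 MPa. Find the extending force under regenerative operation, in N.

With equal pressure on both faces, forces on the annular region cancel; the net push is pressure × rod cross-section.
Rod cross-section A_rod = π/4 × (29.9 mm)² = 702.2 mm^2
F = P × A_rod

F ≈ 20900 N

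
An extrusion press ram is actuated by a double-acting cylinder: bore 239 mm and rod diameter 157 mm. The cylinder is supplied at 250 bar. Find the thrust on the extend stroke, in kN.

Cap-side area A_cap = π/4 × (239 mm)² = 44860 mm^2
F = P × A_cap = 250 bar × A_cap

F ≈ 1120 kN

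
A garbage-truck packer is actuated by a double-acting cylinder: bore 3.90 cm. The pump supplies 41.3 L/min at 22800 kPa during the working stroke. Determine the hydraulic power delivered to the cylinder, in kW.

Hydraulic power = P × Q

W ≈ 15.7 kW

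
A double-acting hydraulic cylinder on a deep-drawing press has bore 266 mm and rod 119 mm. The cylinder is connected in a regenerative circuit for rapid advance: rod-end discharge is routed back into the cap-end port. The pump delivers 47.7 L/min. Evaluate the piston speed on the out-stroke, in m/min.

v ≈ 4.29 m/min

In regeneration the rod-end outflow joins the pump flow into the cap end, so the net volume the pump must supply per unit advance equals the rod cross-section area.
Rod cross-section A_rod = π/4 × (119 mm)² = 11120 mm^2
v = Q_pump / A_rod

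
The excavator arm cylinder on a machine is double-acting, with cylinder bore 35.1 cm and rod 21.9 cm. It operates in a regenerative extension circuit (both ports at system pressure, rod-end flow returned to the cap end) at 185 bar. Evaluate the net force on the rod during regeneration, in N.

With equal pressure on both faces, forces on the annular region cancel; the net push is pressure × rod cross-section.
Rod cross-section A_rod = π/4 × (21.9 cm)² = 376.7 cm^2
F = P × A_rod

F ≈ 6.97e5 N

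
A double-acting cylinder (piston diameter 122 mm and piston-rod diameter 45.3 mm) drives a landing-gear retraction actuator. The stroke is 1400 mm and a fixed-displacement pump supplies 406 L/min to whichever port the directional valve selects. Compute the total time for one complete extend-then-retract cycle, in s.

Cap-side area A_cap = π/4 × (122 mm)² = 11690 mm^2
Rod-side annular area A_ann = π/4 × (122² − 45.3²) = 10080 mm^2
t_ext = A_cap·L/Q = 2.419 s
t_ret = A_ann·L/Q = 2.085 s
t_cycle = t_ext + t_ret

t ≈ 4.50 s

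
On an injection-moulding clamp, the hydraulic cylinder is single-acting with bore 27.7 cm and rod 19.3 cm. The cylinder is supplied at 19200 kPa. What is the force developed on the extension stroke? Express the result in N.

Cap-side area A_cap = π/4 × (27.7 cm)² = 602.6 cm^2
F = P × A_cap = 19200 kPa × A_cap

F ≈ 1.16e6 N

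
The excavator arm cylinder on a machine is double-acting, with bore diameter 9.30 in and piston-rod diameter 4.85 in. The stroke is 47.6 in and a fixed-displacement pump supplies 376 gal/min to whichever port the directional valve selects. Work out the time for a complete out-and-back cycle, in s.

Cap-side area A_cap = π/4 × (9.30 in)² = 67.93 in^2
Rod-side annular area A_ann = π/4 × (9.30² − 4.85²) = 49.45 in^2
t_ext = A_cap·L/Q = 2.234 s
t_ret = A_ann·L/Q = 1.626 s
t_cycle = t_ext + t_ret

t ≈ 3.86 s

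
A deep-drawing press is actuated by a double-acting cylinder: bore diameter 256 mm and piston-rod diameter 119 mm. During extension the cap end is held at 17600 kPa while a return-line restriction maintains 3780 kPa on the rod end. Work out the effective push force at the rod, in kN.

Cap-side area A_cap = π/4 × (256 mm)² = 51470 mm^2
Rod-side annular area A_ann = π/4 × (256² − 119²) = 40350 mm^2
Net thrust = P_cap·A_cap − P_rod·A_ann = 905.9 kN − 152.5 kN

F ≈ 753 kN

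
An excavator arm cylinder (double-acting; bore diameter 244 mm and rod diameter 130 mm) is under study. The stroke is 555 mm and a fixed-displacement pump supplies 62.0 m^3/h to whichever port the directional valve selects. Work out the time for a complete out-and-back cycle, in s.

Cap-side area A_cap = π/4 × (244 mm)² = 46760 mm^2
Rod-side annular area A_ann = π/4 × (244² − 130²) = 33490 mm^2
t_ext = A_cap·L/Q = 1.507 s
t_ret = A_ann·L/Q = 1.079 s
t_cycle = t_ext + t_ret

t ≈ 2.59 s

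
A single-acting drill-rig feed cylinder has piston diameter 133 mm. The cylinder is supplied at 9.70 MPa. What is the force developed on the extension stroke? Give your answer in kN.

Cap-side area A_cap = π/4 × (133 mm)² = 13890 mm^2
F = P × A_cap = 9.70 MPa × A_cap

F ≈ 135 kN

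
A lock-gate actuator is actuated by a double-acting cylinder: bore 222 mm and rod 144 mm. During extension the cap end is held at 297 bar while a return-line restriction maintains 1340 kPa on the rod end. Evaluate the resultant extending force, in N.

Cap-side area A_cap = π/4 × (222 mm)² = 38710 mm^2
Rod-side annular area A_ann = π/4 × (222² − 144²) = 22420 mm^2
Net thrust = P_cap·A_cap − P_rod·A_ann = 1.150e6 N − 30040 N

F ≈ 1.12e6 N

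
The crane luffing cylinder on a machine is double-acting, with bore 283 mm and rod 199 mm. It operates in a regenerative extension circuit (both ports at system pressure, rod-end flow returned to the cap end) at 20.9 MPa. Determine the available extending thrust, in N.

F ≈ 6.50e5 N

With equal pressure on both faces, forces on the annular region cancel; the net push is pressure × rod cross-section.
Rod cross-section A_rod = π/4 × (199 mm)² = 31100 mm^2
F = P × A_rod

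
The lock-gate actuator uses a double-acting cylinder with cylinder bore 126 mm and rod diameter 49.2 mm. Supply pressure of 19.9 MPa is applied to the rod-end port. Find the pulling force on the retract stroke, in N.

Rod-side annular area A_ann = π/4 × (126² − 49.2²) = 10570 mm^2
On retraction the pressure acts on the annular area (bore minus rod).
F = P × A_ann

F ≈ 2.10e5 N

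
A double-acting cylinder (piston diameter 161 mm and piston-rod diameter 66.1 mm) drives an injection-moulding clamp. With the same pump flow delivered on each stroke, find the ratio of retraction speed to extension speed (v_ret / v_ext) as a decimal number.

Cap-side area A_cap = π/4 × (161 mm)² = 20360 mm^2
Rod-side annular area A_ann = π/4 × (161² − 66.1²) = 16930 mm^2
For equal Q, v ∝ 1/A, so v_ret/v_ext = A_cap/A_ann.

v_ret/v_ext ≈ 1.20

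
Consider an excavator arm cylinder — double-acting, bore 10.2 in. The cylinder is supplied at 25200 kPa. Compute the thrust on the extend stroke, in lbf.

Cap-side area A_cap = π/4 × (10.2 in)² = 81.71 in^2
F = P × A_cap = 25200 kPa × A_cap

F ≈ 2.99e5 lbf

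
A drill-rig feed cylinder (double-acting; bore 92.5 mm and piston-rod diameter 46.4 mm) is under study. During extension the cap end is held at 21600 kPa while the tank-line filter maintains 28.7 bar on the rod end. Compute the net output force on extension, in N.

F ≈ 1.31e5 N

Cap-side area A_cap = π/4 × (92.5 mm)² = 6720 mm^2
Rod-side annular area A_ann = π/4 × (92.5² − 46.4²) = 5029 mm^2
Net thrust = P_cap·A_cap − P_rod·A_ann = 1.452e5 N − 14430 N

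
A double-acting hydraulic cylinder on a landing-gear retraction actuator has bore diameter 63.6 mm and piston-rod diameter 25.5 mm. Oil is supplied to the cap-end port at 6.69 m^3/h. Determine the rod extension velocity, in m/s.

v ≈ 0.585 m/s

Cap-side area A_cap = π/4 × (63.6 mm)² = 3177 mm^2
v = Q / A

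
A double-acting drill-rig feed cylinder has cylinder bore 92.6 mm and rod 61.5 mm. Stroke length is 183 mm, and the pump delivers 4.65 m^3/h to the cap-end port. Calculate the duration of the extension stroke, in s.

t ≈ 0.954 s

Cap-side area A_cap = π/4 × (92.6 mm)² = 6735 mm^2
Swept volume V = A × L; t = V / Q = A·L / Q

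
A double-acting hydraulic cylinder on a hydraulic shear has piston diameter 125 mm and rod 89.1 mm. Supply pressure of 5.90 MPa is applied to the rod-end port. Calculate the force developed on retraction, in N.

F ≈ 35600 N

Rod-side annular area A_ann = π/4 × (125² − 89.1²) = 6037 mm^2
On retraction the pressure acts on the annular area (bore minus rod).
F = P × A_ann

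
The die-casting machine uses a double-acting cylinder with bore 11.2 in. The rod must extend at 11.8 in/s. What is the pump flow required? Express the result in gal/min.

Q ≈ 302 gal/min

Cap-side area A_cap = π/4 × (11.2 in)² = 98.52 in^2
Q = A × v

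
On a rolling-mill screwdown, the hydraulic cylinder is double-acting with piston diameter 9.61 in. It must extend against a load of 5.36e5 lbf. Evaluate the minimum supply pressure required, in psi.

P ≈ 7390 psi

Cap-side area A_cap = π/4 × (9.61 in)² = 72.53 in^2
P = F / A = 5.36e5 lbf / A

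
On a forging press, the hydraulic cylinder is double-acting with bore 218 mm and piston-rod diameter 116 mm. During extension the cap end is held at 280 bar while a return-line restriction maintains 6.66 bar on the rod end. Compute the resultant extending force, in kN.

Cap-side area A_cap = π/4 × (218 mm)² = 37330 mm^2
Rod-side annular area A_ann = π/4 × (218² − 116²) = 26760 mm^2
Net thrust = P_cap·A_cap − P_rod·A_ann = 1045 kN − 17.82 kN

F ≈ 1030 kN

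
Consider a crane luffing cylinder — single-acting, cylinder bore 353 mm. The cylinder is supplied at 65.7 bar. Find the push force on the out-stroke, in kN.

Cap-side area A_cap = π/4 × (353 mm)² = 97870 mm^2
F = P × A_cap = 65.7 bar × A_cap

F ≈ 643 kN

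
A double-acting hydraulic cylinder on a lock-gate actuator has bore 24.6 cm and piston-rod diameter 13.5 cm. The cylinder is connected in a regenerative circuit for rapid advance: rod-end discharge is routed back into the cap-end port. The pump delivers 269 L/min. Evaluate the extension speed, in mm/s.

In regeneration the rod-end outflow joins the pump flow into the cap end, so the net volume the pump must supply per unit advance equals the rod cross-section area.
Rod cross-section A_rod = π/4 × (13.5 cm)² = 143.1 cm^2
v = Q_pump / A_rod

v ≈ 313 mm/s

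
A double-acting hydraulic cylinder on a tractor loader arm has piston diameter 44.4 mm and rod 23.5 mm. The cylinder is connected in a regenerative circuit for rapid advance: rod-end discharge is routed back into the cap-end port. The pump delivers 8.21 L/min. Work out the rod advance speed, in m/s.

v ≈ 0.315 m/s

In regeneration the rod-end outflow joins the pump flow into the cap end, so the net volume the pump must supply per unit advance equals the rod cross-section area.
Rod cross-section A_rod = π/4 × (23.5 mm)² = 433.7 mm^2
v = Q_pump / A_rod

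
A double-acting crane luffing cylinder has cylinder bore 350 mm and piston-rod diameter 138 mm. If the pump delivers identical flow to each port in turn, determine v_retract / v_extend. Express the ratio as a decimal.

v_ret/v_ext ≈ 1.18

Cap-side area A_cap = π/4 × (350 mm)² = 96210 mm^2
Rod-side annular area A_ann = π/4 × (350² − 138²) = 81250 mm^2
For equal Q, v ∝ 1/A, so v_ret/v_ext = A_cap/A_ann.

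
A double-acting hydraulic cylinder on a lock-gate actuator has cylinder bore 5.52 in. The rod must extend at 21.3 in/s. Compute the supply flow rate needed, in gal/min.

Cap-side area A_cap = π/4 × (5.52 in)² = 23.93 in^2
Q = A × v

Q ≈ 132 gal/min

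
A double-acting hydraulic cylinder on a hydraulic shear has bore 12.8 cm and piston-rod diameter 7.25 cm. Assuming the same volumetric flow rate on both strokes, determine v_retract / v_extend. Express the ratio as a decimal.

Cap-side area A_cap = π/4 × (12.8 cm)² = 128.7 cm^2
Rod-side annular area A_ann = π/4 × (12.8² − 7.25²) = 87.40 cm^2
For equal Q, v ∝ 1/A, so v_ret/v_ext = A_cap/A_ann.

v_ret/v_ext ≈ 1.47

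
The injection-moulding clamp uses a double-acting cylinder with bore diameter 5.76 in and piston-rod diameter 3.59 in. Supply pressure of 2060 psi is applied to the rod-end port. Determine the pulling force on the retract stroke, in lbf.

F ≈ 32800 lbf

Rod-side annular area A_ann = π/4 × (5.76² − 3.59²) = 15.94 in^2
On retraction the pressure acts on the annular area (bore minus rod).
F = P × A_ann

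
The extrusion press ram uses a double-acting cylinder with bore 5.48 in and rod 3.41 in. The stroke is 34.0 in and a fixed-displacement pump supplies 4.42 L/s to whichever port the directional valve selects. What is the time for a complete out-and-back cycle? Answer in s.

Cap-side area A_cap = π/4 × (5.48 in)² = 23.59 in^2
Rod-side annular area A_ann = π/4 × (5.48² − 3.41²) = 14.45 in^2
t_ext = A_cap·L/Q = 2.973 s
t_ret = A_ann·L/Q = 1.822 s
t_cycle = t_ext + t_ret

t ≈ 4.79 s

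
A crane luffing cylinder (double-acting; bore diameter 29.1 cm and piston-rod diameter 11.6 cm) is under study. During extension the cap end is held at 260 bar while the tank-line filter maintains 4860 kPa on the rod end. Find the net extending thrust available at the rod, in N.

F ≈ 1.46e6 N

Cap-side area A_cap = π/4 × (29.1 cm)² = 665.1 cm^2
Rod-side annular area A_ann = π/4 × (29.1² − 11.6²) = 559.4 cm^2
Net thrust = P_cap·A_cap − P_rod·A_ann = 1.729e6 N − 2.719e5 N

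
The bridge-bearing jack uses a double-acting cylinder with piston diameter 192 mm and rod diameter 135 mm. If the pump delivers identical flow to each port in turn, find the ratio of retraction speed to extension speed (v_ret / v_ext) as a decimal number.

v_ret/v_ext ≈ 1.98

Cap-side area A_cap = π/4 × (192 mm)² = 28950 mm^2
Rod-side annular area A_ann = π/4 × (192² − 135²) = 14640 mm^2
For equal Q, v ∝ 1/A, so v_ret/v_ext = A_cap/A_ann.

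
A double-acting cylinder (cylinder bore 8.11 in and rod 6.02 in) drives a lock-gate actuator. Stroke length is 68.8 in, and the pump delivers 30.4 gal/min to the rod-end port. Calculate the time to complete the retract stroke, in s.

Rod-side annular area A_ann = π/4 × (8.11² − 6.02²) = 23.19 in^2
Swept volume V = A × L; t = V / Q = A·L / Q

t ≈ 13.6 s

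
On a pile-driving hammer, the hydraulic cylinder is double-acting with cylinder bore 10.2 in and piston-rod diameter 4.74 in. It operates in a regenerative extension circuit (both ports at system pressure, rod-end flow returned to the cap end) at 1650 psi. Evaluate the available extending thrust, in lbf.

With equal pressure on both faces, forces on the annular region cancel; the net push is pressure × rod cross-section.
Rod cross-section A_rod = π/4 × (4.74 in)² = 17.65 in^2
F = P × A_rod

F ≈ 29100 lbf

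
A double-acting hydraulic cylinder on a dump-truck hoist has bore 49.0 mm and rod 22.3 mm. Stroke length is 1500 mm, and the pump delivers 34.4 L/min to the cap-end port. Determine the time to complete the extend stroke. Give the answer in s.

Cap-side area A_cap = π/4 × (49.0 mm)² = 1886 mm^2
Swept volume V = A × L; t = V / Q = A·L / Q

t ≈ 4.93 s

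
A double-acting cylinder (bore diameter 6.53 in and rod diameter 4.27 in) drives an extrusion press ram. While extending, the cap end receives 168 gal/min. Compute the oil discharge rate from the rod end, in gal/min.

Q_out ≈ 96.2 gal/min

Cap-side area A_cap = π/4 × (6.53 in)² = 33.49 in^2
Rod-side annular area A_ann = π/4 × (6.53² − 4.27²) = 19.17 in^2
Piston speed v = Q_in/A_cap; rod-end outflow Q_out = v × A_ann = Q_in × A_ann/A_cap.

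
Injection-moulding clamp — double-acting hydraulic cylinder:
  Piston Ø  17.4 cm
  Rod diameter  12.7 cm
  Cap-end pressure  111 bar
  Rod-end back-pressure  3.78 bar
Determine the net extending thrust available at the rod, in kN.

F ≈ 260 kN

Cap-side area A_cap = π/4 × (17.4 cm)² = 237.8 cm^2
Rod-side annular area A_ann = π/4 × (17.4² − 12.7²) = 111.1 cm^2
Net thrust = P_cap·A_cap − P_rod·A_ann = 263.9 kN − 4.200 kN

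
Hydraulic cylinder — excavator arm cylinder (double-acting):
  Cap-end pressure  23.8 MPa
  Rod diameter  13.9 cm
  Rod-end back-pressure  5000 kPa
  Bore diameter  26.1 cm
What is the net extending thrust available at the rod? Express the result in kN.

Cap-side area A_cap = π/4 × (26.1 cm)² = 535.0 cm^2
Rod-side annular area A_ann = π/4 × (26.1² − 13.9²) = 383.3 cm^2
Net thrust = P_cap·A_cap − P_rod·A_ann = 1273 kN − 191.6 kN

F ≈ 1080 kN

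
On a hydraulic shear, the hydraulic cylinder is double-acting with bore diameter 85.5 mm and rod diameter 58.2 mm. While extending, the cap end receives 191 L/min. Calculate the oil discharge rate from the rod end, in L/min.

Q_out ≈ 102 L/min

Cap-side area A_cap = π/4 × (85.5 mm)² = 5741 mm^2
Rod-side annular area A_ann = π/4 × (85.5² − 58.2²) = 3081 mm^2
Piston speed v = Q_in/A_cap; rod-end outflow Q_out = v × A_ann = Q_in × A_ann/A_cap.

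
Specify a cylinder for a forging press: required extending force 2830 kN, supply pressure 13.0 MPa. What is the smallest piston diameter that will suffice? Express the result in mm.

Extension force acts on the full piston face: F = P × (π/4)D².
D = √(4F / (πP)) = √(4 × 2830 kN / (π × 13.0 MPa))

D ≈ 526 mm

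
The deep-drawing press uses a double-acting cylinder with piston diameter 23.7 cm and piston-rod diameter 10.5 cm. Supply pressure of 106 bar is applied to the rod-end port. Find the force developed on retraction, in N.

F ≈ 3.76e5 N

Rod-side annular area A_ann = π/4 × (23.7² − 10.5²) = 354.6 cm^2
On retraction the pressure acts on the annular area (bore minus rod).
F = P × A_ann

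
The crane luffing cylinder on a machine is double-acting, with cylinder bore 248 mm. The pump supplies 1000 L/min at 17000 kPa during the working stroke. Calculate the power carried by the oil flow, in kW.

W ≈ 283 kW

Hydraulic power = P × Q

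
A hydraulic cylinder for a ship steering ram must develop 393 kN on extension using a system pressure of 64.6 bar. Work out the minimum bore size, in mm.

D ≈ 278 mm

Extension force acts on the full piston face: F = P × (π/4)D².
D = √(4F / (πP)) = √(4 × 393 kN / (π × 64.6 bar))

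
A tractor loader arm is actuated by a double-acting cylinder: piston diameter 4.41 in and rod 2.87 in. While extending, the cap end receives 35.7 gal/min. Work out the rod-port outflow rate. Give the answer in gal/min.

Cap-side area A_cap = π/4 × (4.41 in)² = 15.27 in^2
Rod-side annular area A_ann = π/4 × (4.41² − 2.87²) = 8.805 in^2
Piston speed v = Q_in/A_cap; rod-end outflow Q_out = v × A_ann = Q_in × A_ann/A_cap.

Q_out ≈ 20.6 gal/min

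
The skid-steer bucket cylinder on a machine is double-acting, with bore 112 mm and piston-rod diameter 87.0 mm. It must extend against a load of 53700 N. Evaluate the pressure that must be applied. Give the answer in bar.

P ≈ 54.5 bar

Cap-side area A_cap = π/4 × (112 mm)² = 9852 mm^2
P = F / A = 53700 N / A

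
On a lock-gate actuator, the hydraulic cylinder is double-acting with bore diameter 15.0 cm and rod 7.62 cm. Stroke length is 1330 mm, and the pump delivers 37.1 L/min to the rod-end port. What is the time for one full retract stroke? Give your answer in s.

Rod-side annular area A_ann = π/4 × (15.0² − 7.62²) = 131.1 cm^2
Swept volume V = A × L; t = V / Q = A·L / Q

t ≈ 28.2 s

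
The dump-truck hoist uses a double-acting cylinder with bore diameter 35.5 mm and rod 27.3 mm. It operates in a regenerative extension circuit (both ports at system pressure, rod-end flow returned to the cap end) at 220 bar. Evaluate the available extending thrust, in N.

With equal pressure on both faces, forces on the annular region cancel; the net push is pressure × rod cross-section.
Rod cross-section A_rod = π/4 × (27.3 mm)² = 585.3 mm^2
F = P × A_rod

F ≈ 12900 N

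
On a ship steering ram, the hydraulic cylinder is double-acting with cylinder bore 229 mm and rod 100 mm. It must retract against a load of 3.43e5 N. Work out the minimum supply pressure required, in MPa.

P ≈ 10.3 MPa

Rod-side annular area A_ann = π/4 × (229² − 100²) = 33330 mm^2
Retraction: pressure acts on the annular area.
P = F / A = 3.43e5 N / A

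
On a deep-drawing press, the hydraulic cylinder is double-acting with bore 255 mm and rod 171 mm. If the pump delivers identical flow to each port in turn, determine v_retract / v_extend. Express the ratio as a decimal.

v_ret/v_ext ≈ 1.82

Cap-side area A_cap = π/4 × (255 mm)² = 51070 mm^2
Rod-side annular area A_ann = π/4 × (255² − 171²) = 28100 mm^2
For equal Q, v ∝ 1/A, so v_ret/v_ext = A_cap/A_ann.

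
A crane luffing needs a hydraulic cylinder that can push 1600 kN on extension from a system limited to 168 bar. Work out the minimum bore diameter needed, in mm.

Extension force acts on the full piston face: F = P × (π/4)D².
D = √(4F / (πP)) = √(4 × 1600 kN / (π × 168 bar))

D ≈ 348 mm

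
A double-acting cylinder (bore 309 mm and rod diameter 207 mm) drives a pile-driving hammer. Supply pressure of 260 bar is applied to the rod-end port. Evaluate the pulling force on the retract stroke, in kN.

F ≈ 1070 kN

Rod-side annular area A_ann = π/4 × (309² − 207²) = 41340 mm^2
On retraction the pressure acts on the annular area (bore minus rod).
F = P × A_ann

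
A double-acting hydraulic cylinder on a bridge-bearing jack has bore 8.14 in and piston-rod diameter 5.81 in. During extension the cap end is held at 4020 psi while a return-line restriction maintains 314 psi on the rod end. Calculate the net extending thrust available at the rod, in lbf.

F ≈ 2.01e5 lbf

Cap-side area A_cap = π/4 × (8.14 in)² = 52.04 in^2
Rod-side annular area A_ann = π/4 × (8.14² − 5.81²) = 25.53 in^2
Net thrust = P_cap·A_cap − P_rod·A_ann = 2.092e5 lbf − 8016 lbf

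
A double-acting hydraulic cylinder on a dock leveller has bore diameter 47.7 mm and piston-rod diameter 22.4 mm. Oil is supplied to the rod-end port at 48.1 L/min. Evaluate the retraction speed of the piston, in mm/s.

Rod-side annular area A_ann = π/4 × (47.7² − 22.4²) = 1393 mm^2
Flow into the rod-end port fills the annular volume.
v = Q / A

v ≈ 576 mm/s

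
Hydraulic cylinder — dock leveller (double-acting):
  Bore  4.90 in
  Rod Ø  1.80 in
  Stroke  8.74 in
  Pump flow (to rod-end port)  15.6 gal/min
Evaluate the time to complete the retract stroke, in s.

t ≈ 2.37 s

Rod-side annular area A_ann = π/4 × (4.90² − 1.80²) = 16.31 in^2
Swept volume V = A × L; t = V / Q = A·L / Q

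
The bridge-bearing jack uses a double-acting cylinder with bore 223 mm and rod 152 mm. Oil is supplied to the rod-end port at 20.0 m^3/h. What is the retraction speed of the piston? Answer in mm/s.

v ≈ 266 mm/s

Rod-side annular area A_ann = π/4 × (223² − 152²) = 20910 mm^2
Flow into the rod-end port fills the annular volume.
v = Q / A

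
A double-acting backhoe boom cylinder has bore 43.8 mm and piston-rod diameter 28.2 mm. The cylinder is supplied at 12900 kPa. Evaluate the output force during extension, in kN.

F ≈ 19.4 kN

Cap-side area A_cap = π/4 × (43.8 mm)² = 1507 mm^2
F = P × A_cap = 12900 kPa × A_cap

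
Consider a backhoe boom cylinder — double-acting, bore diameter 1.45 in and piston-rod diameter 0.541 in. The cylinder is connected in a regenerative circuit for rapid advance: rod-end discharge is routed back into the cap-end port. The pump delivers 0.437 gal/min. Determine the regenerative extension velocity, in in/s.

In regeneration the rod-end outflow joins the pump flow into the cap end, so the net volume the pump must supply per unit advance equals the rod cross-section area.
Rod cross-section A_rod = π/4 × (0.541 in)² = 0.2299 in^2
v = Q_pump / A_rod

v ≈ 7.32 in/s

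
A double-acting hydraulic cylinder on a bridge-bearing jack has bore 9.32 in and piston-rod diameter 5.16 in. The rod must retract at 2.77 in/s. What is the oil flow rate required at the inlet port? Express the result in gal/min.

Rod-side annular area A_ann = π/4 × (9.32² − 5.16²) = 47.31 in^2
Q = A × v

Q ≈ 34.0 gal/min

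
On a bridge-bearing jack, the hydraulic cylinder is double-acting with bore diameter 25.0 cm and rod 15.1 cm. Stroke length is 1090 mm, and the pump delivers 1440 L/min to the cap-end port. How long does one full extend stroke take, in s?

Cap-side area A_cap = π/4 × (25.0 cm)² = 490.9 cm^2
Swept volume V = A × L; t = V / Q = A·L / Q

t ≈ 2.23 s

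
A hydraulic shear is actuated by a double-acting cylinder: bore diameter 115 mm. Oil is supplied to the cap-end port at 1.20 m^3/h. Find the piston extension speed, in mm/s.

Cap-side area A_cap = π/4 × (115 mm)² = 10390 mm^2
v = Q / A

v ≈ 32.1 mm/s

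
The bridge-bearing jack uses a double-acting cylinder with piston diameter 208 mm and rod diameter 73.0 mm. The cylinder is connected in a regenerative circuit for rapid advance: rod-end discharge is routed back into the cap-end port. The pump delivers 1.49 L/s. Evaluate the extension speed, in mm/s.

In regeneration the rod-end outflow joins the pump flow into the cap end, so the net volume the pump must supply per unit advance equals the rod cross-section area.
Rod cross-section A_rod = π/4 × (73.0 mm)² = 4185 mm^2
v = Q_pump / A_rod

v ≈ 356 mm/s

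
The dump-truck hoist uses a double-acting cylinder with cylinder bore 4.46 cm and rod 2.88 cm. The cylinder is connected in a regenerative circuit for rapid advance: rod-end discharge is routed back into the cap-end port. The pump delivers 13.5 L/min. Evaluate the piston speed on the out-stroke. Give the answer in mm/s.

In regeneration the rod-end outflow joins the pump flow into the cap end, so the net volume the pump must supply per unit advance equals the rod cross-section area.
Rod cross-section A_rod = π/4 × (2.88 cm)² = 6.514 cm^2
v = Q_pump / A_rod

v ≈ 345 mm/s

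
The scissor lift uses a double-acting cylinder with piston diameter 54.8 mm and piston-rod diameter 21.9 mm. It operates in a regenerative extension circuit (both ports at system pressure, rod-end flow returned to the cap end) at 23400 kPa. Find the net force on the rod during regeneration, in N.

With equal pressure on both faces, forces on the annular region cancel; the net push is pressure × rod cross-section.
Rod cross-section A_rod = π/4 × (21.9 mm)² = 376.7 mm^2
F = P × A_rod

F ≈ 8810 N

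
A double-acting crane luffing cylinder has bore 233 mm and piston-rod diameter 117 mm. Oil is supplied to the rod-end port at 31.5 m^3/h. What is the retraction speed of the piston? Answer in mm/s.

v ≈ 274 mm/s

Rod-side annular area A_ann = π/4 × (233² − 117²) = 31890 mm^2
Flow into the rod-end port fills the annular volume.
v = Q / A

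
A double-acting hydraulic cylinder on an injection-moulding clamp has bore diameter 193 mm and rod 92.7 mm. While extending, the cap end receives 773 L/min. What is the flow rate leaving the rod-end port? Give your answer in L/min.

Q_out ≈ 595 L/min

Cap-side area A_cap = π/4 × (193 mm)² = 29260 mm^2
Rod-side annular area A_ann = π/4 × (193² − 92.7²) = 22510 mm^2
Piston speed v = Q_in/A_cap; rod-end outflow Q_out = v × A_ann = Q_in × A_ann/A_cap.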